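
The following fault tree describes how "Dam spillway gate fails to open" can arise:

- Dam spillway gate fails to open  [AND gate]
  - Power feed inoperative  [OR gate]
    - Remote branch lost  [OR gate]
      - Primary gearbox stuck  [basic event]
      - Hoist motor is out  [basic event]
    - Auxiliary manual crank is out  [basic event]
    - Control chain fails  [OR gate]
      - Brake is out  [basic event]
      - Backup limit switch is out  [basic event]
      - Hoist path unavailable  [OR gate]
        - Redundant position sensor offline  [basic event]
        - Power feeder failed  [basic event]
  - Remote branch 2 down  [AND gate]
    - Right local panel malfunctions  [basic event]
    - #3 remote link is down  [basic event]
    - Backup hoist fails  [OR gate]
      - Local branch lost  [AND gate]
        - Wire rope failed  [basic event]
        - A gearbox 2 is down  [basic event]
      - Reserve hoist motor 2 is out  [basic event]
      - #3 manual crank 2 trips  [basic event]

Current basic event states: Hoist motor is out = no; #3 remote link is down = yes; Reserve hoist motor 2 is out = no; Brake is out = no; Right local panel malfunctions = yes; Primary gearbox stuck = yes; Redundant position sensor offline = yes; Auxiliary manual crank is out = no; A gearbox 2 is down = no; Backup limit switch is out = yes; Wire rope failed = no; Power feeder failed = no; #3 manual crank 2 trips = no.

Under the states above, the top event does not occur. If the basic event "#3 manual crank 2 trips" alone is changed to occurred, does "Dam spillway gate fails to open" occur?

Counterfactual: set "#3 manual crank 2 trips" to occurred.
Remote branch lost [OR]: Primary gearbox stuck=occurs, Hoist motor is out=not → at least one input occurs → occurs.
Hoist path unavailable [OR]: Redundant position sensor offline=occurs, Power feeder failed=not → at least one input occurs → occurs.
Control chain fails [OR]: Brake is out=not, Backup limit switch is out=occurs, Hoist path unavailable=occurs → at least one input occurs → occurs.
Power feed inoperative [OR]: Remote branch lost=occurs, Auxiliary manual crank is out=not, Control chain fails=occurs → at least one input occurs → occurs.
Local branch lost [AND]: Wire rope failed=not, A gearbox 2 is down=not → not all inputs occur → does not occur.
Backup hoist fails [OR]: Local branch lost=not, Reserve hoist motor 2 is out=not, #3 manual crank 2 trips=occurs → at least one input occurs → occurs.
Remote branch 2 down [AND]: Right local panel malfunctions=occurs, #3 remote link is down=occurs, Backup hoist fails=occurs → all inputs occur → occurs.
Dam spillway gate fails to open [AND]: Power feed inoperative=occurs, Remote branch 2 down=occurs → all inputs occur → occurs.

Yes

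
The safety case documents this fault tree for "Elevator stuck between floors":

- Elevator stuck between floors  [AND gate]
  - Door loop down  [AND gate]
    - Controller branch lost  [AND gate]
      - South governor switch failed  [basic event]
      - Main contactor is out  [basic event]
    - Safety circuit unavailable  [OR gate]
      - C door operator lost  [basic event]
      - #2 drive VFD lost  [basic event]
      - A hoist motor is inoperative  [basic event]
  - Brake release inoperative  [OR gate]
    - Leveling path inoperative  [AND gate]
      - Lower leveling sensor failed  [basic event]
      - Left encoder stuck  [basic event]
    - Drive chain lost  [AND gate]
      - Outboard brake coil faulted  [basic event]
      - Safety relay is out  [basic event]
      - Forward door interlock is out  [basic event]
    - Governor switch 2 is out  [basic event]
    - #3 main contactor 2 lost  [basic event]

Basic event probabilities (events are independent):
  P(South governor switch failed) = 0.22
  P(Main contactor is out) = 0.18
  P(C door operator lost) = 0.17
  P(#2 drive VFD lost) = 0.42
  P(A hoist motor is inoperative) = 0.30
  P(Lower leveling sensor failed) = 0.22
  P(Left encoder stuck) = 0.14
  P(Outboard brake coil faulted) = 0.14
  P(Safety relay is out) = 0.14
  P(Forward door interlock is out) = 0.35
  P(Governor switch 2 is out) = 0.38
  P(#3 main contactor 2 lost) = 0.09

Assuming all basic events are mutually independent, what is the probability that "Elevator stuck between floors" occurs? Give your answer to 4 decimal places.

P(Controller branch lost) [AND] = 0.22 × 0.18 = 0.039600
P(Safety circuit unavailable) [OR] = 1 − (1−0.17) × (1−0.42) × (1−0.30) = 0.663020
P(Door loop down) [AND] = 0.039600 × 0.663020 = 0.026256
P(Leveling path inoperative) [AND] = 0.22 × 0.14 = 0.030800
P(Drive chain lost) [AND] = 0.14 × 0.14 × 0.35 = 0.006860
P(Brake release inoperative) [OR] = 1 − (1−0.030800) × (1−0.006860) × (1−0.38) × (1−0.09) = 0.456929
P(Elevator stuck between floors) [AND] = 0.026256 × 0.456929 = 0.011997
Rounded to 4 decimal places: P(Elevator stuck between floors) ≈ 0.0120.

0.0120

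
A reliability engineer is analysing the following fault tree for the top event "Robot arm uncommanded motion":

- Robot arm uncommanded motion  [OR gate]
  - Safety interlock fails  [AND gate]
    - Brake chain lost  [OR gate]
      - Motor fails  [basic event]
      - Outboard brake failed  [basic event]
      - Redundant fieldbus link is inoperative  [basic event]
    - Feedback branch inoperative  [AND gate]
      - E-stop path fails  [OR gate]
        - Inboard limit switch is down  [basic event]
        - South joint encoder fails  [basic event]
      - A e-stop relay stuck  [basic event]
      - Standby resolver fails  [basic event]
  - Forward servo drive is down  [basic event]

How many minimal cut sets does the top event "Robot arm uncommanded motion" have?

7

Brake chain lost [OR]: union of children's cut sets → 3 cut set(s).
E-stop path fails [OR]: union of children's cut sets → 2 cut set(s).
Feedback branch inoperative [AND]: one cut set from each child combined → 2 × 1 × 1 = 2 cut set(s).
Safety interlock fails [AND]: one cut set from each child combined → 3 × 2 = 6 cut set(s).
Robot arm uncommanded motion [OR]: union of children's cut sets → 7 cut set(s).
Minimal cut sets: {A e-stop relay stuck, Inboard limit switch is down, Motor fails, Standby resolver fails}; {A e-stop relay stuck, Motor fails, South joint encoder fails, Standby resolver fails}; {A e-stop relay stuck, Inboard limit switch is down, Outboard brake failed, Standby resolver fails}; {A e-stop relay stuck, Outboard brake failed, South joint encoder fails, Standby resolver fails}; {A e-stop relay stuck, Inboard limit switch is down, Redundant fieldbus link is inoperative, Standby resolver fails}; {A e-stop relay stuck, Redundant fieldbus link is inoperative, South joint encoder fails, Standby resolver fails}; {Forward servo drive is down}.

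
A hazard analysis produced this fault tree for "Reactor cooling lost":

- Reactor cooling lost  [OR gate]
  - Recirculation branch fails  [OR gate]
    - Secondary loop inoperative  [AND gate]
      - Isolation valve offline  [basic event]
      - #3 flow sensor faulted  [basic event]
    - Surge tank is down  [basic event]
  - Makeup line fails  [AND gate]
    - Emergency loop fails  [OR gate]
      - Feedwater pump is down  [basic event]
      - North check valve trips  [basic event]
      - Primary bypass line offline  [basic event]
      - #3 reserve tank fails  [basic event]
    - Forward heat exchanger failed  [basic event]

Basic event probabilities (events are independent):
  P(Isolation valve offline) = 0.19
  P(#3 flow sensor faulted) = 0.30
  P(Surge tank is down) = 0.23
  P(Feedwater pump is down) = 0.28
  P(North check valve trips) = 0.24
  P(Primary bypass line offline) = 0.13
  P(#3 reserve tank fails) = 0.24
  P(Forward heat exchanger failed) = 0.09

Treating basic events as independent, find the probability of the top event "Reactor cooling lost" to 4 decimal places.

0.3156

P(Secondary loop inoperative) [AND] = 0.19 × 0.30 = 0.057000
P(Recirculation branch fails) [OR] = 1 − (1−0.057000) × (1−0.23) = 0.273890
P(Emergency loop fails) [OR] = 1 − (1−0.28) × (1−0.24) × (1−0.13) × (1−0.24) = 0.638191
P(Makeup line fails) [AND] = 0.638191 × 0.09 = 0.057437
P(Reactor cooling lost) [OR] = 1 − (1−0.273890) × (1−0.057437) = 0.315596
Rounded to 4 decimal places: P(Reactor cooling lost) ≈ 0.3156.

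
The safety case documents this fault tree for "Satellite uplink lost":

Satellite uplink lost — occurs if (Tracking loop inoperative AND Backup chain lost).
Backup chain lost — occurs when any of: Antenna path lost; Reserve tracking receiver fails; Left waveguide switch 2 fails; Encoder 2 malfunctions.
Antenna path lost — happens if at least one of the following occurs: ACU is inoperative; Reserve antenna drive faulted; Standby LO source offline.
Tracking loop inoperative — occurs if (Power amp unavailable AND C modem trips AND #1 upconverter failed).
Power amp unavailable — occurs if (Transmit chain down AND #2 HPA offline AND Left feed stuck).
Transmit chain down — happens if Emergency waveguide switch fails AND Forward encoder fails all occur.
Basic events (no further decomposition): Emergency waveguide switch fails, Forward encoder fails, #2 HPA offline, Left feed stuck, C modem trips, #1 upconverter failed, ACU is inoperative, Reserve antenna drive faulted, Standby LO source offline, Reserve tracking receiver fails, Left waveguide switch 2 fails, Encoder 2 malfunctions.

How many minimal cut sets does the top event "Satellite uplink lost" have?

Transmit chain down [AND]: one cut set from each child combined → 1 × 1 = 1 cut set(s).
Power amp unavailable [AND]: one cut set from each child combined → 1 × 1 × 1 = 1 cut set(s).
Tracking loop inoperative [AND]: one cut set from each child combined → 1 × 1 × 1 = 1 cut set(s).
Antenna path lost [OR]: union of children's cut sets → 3 cut set(s).
Backup chain lost [OR]: union of children's cut sets → 6 cut set(s).
Satellite uplink lost [AND]: one cut set from each child combined → 1 × 6 = 6 cut set(s).
Minimal cut sets: {#1 upconverter failed, #2 HPA offline, ACU is inoperative, C modem trips, Emergency waveguide switch fails, Forward encoder fails, Left feed stuck}; {#1 upconverter failed, #2 HPA offline, C modem trips, Emergency waveguide switch fails, Forward encoder fails, Left feed stuck, Reserve antenna drive faulted}; {#1 upconverter failed, #2 HPA offline, C modem trips, Emergency waveguide switch fails, Forward encoder fails, Left feed stuck, Standby LO source offline}; {#1 upconverter failed, #2 HPA offline, C modem trips, Emergency waveguide switch fails, Forward encoder fails, Left feed stuck, Reserve tracking receiver fails}; {#1 upconverter failed, #2 HPA offline, C modem trips, Emergency waveguide switch fails, Forward encoder fails, Left feed stuck, Left waveguide switch 2 fails}; {#1 upconverter failed, #2 HPA offline, C modem trips, Emergency waveguide switch fails, Encoder 2 malfunctions, Forward encoder fails, Left feed stuck}.

6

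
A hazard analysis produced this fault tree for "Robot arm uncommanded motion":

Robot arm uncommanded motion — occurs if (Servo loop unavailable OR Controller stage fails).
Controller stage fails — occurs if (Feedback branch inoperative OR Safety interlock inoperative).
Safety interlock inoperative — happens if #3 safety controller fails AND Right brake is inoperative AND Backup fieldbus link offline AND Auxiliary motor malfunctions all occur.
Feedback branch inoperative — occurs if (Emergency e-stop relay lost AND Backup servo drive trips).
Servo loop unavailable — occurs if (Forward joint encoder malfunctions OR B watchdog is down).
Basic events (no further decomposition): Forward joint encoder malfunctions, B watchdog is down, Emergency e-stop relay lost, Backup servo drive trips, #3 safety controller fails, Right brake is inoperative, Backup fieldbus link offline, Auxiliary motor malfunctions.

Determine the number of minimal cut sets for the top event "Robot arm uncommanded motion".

Servo loop unavailable [OR]: union of children's cut sets → 2 cut set(s).
Feedback branch inoperative [AND]: one cut set from each child combined → 1 × 1 = 1 cut set(s).
Safety interlock inoperative [AND]: one cut set from each child combined → 1 × 1 × 1 × 1 = 1 cut set(s).
Controller stage fails [OR]: union of children's cut sets → 2 cut set(s).
Robot arm uncommanded motion [OR]: union of children's cut sets → 4 cut set(s).
Minimal cut sets: {Forward joint encoder malfunctions}; {B watchdog is down}; {Backup servo drive trips, Emergency e-stop relay lost}; {#3 safety controller fails, Auxiliary motor malfunctions, Backup fieldbus link offline, Right brake is inoperative}.

4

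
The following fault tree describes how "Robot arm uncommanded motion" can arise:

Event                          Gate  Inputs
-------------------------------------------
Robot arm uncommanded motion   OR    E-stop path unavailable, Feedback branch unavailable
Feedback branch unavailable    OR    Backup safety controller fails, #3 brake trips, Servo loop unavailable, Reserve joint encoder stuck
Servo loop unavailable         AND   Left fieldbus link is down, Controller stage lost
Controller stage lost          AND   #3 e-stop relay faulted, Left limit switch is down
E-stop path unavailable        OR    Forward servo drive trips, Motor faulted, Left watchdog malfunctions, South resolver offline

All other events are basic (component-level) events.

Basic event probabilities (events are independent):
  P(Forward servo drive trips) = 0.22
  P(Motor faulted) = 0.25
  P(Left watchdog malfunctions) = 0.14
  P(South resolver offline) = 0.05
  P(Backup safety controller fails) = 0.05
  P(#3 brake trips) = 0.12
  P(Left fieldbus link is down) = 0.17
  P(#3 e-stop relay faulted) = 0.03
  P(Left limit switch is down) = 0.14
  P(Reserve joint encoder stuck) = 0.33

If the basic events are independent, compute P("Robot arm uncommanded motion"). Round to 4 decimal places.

0.7325

P(E-stop path unavailable) [OR] = 1 − (1−0.22) × (1−0.25) × (1−0.14) × (1−0.05) = 0.522055
P(Controller stage lost) [AND] = 0.03 × 0.14 = 0.004200
P(Servo loop unavailable) [AND] = 0.17 × 0.004200 = 0.000714
P(Feedback branch unavailable) [OR] = 1 − (1−0.05) × (1−0.12) × (1−0.000714) × (1−0.33) = 0.440280
P(Robot arm uncommanded motion) [OR] = 1 − (1−0.522055) × (1−0.440280) = 0.732485
Rounded to 4 decimal places: P(Robot arm uncommanded motion) ≈ 0.7325.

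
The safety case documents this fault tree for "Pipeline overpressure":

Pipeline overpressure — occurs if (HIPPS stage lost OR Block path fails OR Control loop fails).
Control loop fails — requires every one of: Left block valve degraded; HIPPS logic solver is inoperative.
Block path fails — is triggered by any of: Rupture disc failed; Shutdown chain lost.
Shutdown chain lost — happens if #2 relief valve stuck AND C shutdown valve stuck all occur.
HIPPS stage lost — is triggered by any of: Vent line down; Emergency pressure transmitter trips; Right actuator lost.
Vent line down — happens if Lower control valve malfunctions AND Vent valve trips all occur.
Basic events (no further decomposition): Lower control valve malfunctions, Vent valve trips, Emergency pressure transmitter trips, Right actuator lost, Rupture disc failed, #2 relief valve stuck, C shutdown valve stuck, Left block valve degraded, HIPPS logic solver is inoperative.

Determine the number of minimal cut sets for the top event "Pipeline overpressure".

6

Vent line down [AND]: one cut set from each child combined → 1 × 1 = 1 cut set(s).
HIPPS stage lost [OR]: union of children's cut sets → 3 cut set(s).
Shutdown chain lost [AND]: one cut set from each child combined → 1 × 1 = 1 cut set(s).
Block path fails [OR]: union of children's cut sets → 2 cut set(s).
Control loop fails [AND]: one cut set from each child combined → 1 × 1 = 1 cut set(s).
Pipeline overpressure [OR]: union of children's cut sets → 6 cut set(s).
Minimal cut sets: {Lower control valve malfunctions, Vent valve trips}; {Emergency pressure transmitter trips}; {Right actuator lost}; {Rupture disc failed}; {#2 relief valve stuck, C shutdown valve stuck}; {HIPPS logic solver is inoperative, Left block valve degraded}.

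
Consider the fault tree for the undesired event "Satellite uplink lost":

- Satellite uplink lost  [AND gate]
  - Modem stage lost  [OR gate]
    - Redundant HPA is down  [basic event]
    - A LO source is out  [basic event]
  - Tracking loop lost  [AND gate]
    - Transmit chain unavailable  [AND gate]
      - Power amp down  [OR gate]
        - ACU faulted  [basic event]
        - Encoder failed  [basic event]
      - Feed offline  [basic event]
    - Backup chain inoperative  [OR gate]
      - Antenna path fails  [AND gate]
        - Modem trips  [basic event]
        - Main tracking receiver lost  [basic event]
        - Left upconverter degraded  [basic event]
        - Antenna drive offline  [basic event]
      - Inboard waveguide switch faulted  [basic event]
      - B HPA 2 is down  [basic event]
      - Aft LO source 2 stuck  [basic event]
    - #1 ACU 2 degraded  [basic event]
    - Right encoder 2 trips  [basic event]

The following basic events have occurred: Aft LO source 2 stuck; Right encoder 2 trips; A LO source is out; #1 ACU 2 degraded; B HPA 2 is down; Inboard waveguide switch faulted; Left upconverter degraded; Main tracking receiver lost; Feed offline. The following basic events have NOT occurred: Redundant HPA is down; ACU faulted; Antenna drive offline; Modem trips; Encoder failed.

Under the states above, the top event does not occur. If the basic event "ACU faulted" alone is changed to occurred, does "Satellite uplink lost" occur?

Counterfactual: set "ACU faulted" to occurred.
Modem stage lost [OR]: Redundant HPA is down=not, A LO source is out=occurs → at least one input occurs → occurs.
Power amp down [OR]: ACU faulted=occurs, Encoder failed=not → at least one input occurs → occurs.
Transmit chain unavailable [AND]: Power amp down=occurs, Feed offline=occurs → all inputs occur → occurs.
Antenna path fails [AND]: Modem trips=not, Main tracking receiver lost=occurs, Left upconverter degraded=occurs, Antenna drive offline=not → not all inputs occur → does not occur.
Backup chain inoperative [OR]: Antenna path fails=not, Inboard waveguide switch faulted=occurs, B HPA 2 is down=occurs, Aft LO source 2 stuck=occurs → at least one input occurs → occurs.
Tracking loop lost [AND]: Transmit chain unavailable=occurs, Backup chain inoperative=occurs, #1 ACU 2 degraded=occurs, Right encoder 2 trips=occurs → all inputs occur → occurs.
Satellite uplink lost [AND]: Modem stage lost=occurs, Tracking loop lost=occurs → all inputs occur → occurs.

Yes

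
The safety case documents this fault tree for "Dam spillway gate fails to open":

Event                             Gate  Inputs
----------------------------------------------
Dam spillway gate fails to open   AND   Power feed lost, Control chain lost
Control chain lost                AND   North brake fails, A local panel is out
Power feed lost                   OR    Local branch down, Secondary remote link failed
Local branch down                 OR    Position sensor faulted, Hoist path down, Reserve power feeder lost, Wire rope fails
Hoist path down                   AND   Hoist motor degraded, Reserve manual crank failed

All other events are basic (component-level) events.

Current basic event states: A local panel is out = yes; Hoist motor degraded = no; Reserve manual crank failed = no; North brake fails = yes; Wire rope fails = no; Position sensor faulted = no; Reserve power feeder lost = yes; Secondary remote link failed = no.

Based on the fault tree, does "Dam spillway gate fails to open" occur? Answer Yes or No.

Hoist path down [AND]: Hoist motor degraded=not, Reserve manual crank failed=not → not all inputs occur → does not occur.
Local branch down [OR]: Position sensor faulted=not, Hoist path down=not, Reserve power feeder lost=occurs, Wire rope fails=not → at least one input occurs → occurs.
Power feed lost [OR]: Local branch down=occurs, Secondary remote link failed=not → at least one input occurs → occurs.
Control chain lost [AND]: North brake fails=occurs, A local panel is out=occurs → all inputs occur → occurs.
Dam spillway gate fails to open [AND]: Power feed lost=occurs, Control chain lost=occurs → all inputs occur → occurs.

Yes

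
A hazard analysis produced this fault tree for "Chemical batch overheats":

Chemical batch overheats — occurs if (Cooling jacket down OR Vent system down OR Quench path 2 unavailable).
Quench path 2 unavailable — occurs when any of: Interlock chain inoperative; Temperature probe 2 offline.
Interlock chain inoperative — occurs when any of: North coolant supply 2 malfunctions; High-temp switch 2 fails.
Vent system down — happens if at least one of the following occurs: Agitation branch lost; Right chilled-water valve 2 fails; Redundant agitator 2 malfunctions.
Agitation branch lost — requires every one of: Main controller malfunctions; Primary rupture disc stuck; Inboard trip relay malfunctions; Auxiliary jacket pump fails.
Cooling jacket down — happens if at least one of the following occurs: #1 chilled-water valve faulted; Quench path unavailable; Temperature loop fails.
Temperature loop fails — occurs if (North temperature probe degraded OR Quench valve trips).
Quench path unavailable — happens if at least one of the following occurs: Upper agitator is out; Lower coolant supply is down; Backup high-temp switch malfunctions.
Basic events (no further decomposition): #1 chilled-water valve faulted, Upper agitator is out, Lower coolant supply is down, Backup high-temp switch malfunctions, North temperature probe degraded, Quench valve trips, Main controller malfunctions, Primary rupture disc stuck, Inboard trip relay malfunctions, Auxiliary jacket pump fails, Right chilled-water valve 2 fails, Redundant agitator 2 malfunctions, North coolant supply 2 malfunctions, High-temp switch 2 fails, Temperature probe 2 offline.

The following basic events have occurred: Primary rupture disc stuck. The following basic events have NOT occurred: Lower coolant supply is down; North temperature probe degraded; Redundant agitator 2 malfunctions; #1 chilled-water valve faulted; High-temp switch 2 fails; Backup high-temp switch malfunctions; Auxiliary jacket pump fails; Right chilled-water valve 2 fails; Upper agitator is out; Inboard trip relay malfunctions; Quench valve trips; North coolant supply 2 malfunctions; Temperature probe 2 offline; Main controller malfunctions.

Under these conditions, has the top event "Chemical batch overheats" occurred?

Quench path unavailable [OR]: Upper agitator is out=not, Lower coolant supply is down=not, Backup high-temp switch malfunctions=not → no input occurs → does not occur.
Temperature loop fails [OR]: North temperature probe degraded=not, Quench valve trips=not → no input occurs → does not occur.
Cooling jacket down [OR]: #1 chilled-water valve faulted=not, Quench path unavailable=not, Temperature loop fails=not → no input occurs → does not occur.
Agitation branch lost [AND]: Main controller malfunctions=not, Primary rupture disc stuck=occurs, Inboard trip relay malfunctions=not, Auxiliary jacket pump fails=not → not all inputs occur → does not occur.
Vent system down [OR]: Agitation branch lost=not, Right chilled-water valve 2 fails=not, Redundant agitator 2 malfunctions=not → no input occurs → does not occur.
Interlock chain inoperative [OR]: North coolant supply 2 malfunctions=not, High-temp switch 2 fails=not → no input occurs → does not occur.
Quench path 2 unavailable [OR]: Interlock chain inoperative=not, Temperature probe 2 offline=not → no input occurs → does not occur.
Chemical batch overheats [OR]: Cooling jacket down=not, Vent system down=not, Quench path 2 unavailable=not → no input occurs → does not occur.

No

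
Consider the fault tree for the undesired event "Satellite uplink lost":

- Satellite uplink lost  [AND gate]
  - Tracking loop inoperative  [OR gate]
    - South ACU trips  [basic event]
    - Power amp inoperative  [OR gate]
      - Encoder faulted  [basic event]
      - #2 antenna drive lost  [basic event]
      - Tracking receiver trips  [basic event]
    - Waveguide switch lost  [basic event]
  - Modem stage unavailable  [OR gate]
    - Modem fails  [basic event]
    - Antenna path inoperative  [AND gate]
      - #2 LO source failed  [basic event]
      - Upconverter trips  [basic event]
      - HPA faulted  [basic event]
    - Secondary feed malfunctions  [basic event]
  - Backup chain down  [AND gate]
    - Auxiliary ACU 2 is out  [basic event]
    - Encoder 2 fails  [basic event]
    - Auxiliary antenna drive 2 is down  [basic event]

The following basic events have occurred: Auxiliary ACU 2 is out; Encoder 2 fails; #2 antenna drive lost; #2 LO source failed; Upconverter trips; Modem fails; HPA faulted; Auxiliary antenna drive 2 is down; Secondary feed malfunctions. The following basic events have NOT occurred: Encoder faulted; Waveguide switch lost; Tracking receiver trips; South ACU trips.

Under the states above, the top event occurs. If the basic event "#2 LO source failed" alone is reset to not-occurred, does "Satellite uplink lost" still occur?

Yes

Counterfactual: set "#2 LO source failed" to not occurred.
Power amp inoperative [OR]: Encoder faulted=not, #2 antenna drive lost=occurs, Tracking receiver trips=not → at least one input occurs → occurs.
Tracking loop inoperative [OR]: South ACU trips=not, Power amp inoperative=occurs, Waveguide switch lost=not → at least one input occurs → occurs.
Antenna path inoperative [AND]: #2 LO source failed=not, Upconverter trips=occurs, HPA faulted=occurs → not all inputs occur → does not occur.
Modem stage unavailable [OR]: Modem fails=occurs, Antenna path inoperative=not, Secondary feed malfunctions=occurs → at least one input occurs → occurs.
Backup chain down [AND]: Auxiliary ACU 2 is out=occurs, Encoder 2 fails=occurs, Auxiliary antenna drive 2 is down=occurs → all inputs occur → occurs.
Satellite uplink lost [AND]: Tracking loop inoperative=occurs, Modem stage unavailable=occurs, Backup chain down=occurs → all inputs occur → occurs.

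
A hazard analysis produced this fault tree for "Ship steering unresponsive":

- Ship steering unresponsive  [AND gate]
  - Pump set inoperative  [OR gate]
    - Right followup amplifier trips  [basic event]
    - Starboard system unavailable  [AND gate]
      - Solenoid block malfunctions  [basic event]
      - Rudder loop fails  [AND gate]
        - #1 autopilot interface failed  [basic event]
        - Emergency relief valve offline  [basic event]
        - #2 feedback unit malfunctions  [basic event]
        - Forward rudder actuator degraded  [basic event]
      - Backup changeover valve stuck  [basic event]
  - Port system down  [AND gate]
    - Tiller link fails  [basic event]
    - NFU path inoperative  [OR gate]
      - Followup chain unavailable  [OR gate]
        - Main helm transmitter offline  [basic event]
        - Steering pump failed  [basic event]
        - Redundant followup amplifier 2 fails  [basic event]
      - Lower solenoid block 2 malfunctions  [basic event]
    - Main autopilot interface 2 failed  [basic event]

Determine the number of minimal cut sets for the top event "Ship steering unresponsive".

8

Rudder loop fails [AND]: one cut set from each child combined → 1 × 1 × 1 × 1 = 1 cut set(s).
Starboard system unavailable [AND]: one cut set from each child combined → 1 × 1 × 1 = 1 cut set(s).
Pump set inoperative [OR]: union of children's cut sets → 2 cut set(s).
Followup chain unavailable [OR]: union of children's cut sets → 3 cut set(s).
NFU path inoperative [OR]: union of children's cut sets → 4 cut set(s).
Port system down [AND]: one cut set from each child combined → 1 × 4 × 1 = 4 cut set(s).
Ship steering unresponsive [AND]: one cut set from each child combined → 2 × 4 = 8 cut set(s).
Minimal cut sets: {Main autopilot interface 2 failed, Main helm transmitter offline, Right followup amplifier trips, Tiller link fails}; {Main autopilot interface 2 failed, Right followup amplifier trips, Steering pump failed, Tiller link fails}; {Main autopilot interface 2 failed, Redundant followup amplifier 2 fails, Right followup amplifier trips, Tiller link fails}; {Lower solenoid block 2 malfunctions, Main autopilot interface 2 failed, Right followup amplifier trips, Tiller link fails}; {#1 autopilot interface failed, #2 feedback unit malfunctions, Backup changeover valve stuck, Emergency relief valve offline, Forward rudder actuator degraded, Main autopilot interface 2 failed, Main helm transmitter offline, Solenoid block malfunctions, Tiller link fails}; {#1 autopilot interface failed, #2 feedback unit malfunctions, Backup changeover valve stuck, Emergency relief valve offline, Forward rudder actuator degraded, Main autopilot interface 2 failed, Solenoid block malfunctions, Steering pump failed, Tiller link fails}; {#1 autopilot interface failed, #2 feedback unit malfunctions, Backup changeover valve stuck, Emergency relief valve offline, Forward rudder actuator degraded, Main autopilot interface 2 failed, Redundant followup amplifier 2 fails, Solenoid block malfunctions, Tiller link fails}; {#1 autopilot interface failed, #2 feedback unit malfunctions, Backup changeover valve stuck, Emergency relief valve offline, Forward rudder actuator degraded, Lower solenoid block 2 malfunctions, Main autopilot interface 2 failed, Solenoid block malfunctions, Tiller link fails}.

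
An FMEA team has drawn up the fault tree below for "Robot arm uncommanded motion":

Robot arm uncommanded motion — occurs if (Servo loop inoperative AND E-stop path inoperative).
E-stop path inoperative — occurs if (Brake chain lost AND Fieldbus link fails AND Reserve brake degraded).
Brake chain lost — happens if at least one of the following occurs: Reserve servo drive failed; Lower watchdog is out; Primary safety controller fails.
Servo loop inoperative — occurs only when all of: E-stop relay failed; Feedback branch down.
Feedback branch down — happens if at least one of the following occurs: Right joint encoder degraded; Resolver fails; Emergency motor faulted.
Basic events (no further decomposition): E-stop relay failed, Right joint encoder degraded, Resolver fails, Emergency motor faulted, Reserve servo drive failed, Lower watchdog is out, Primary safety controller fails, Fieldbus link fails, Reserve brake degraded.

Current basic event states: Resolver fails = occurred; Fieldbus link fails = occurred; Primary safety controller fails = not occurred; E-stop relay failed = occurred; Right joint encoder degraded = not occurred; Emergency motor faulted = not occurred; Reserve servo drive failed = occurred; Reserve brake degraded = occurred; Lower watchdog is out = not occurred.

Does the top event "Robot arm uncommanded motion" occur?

Yes

Feedback branch down [OR]: Right joint encoder degraded=not, Resolver fails=occurs, Emergency motor faulted=not → at least one input occurs → occurs.
Servo loop inoperative [AND]: E-stop relay failed=occurs, Feedback branch down=occurs → all inputs occur → occurs.
Brake chain lost [OR]: Reserve servo drive failed=occurs, Lower watchdog is out=not, Primary safety controller fails=not → at least one input occurs → occurs.
E-stop path inoperative [AND]: Brake chain lost=occurs, Fieldbus link fails=occurs, Reserve brake degraded=occurs → all inputs occur → occurs.
Robot arm uncommanded motion [AND]: Servo loop inoperative=occurs, E-stop path inoperative=occurs → all inputs occur → occurs.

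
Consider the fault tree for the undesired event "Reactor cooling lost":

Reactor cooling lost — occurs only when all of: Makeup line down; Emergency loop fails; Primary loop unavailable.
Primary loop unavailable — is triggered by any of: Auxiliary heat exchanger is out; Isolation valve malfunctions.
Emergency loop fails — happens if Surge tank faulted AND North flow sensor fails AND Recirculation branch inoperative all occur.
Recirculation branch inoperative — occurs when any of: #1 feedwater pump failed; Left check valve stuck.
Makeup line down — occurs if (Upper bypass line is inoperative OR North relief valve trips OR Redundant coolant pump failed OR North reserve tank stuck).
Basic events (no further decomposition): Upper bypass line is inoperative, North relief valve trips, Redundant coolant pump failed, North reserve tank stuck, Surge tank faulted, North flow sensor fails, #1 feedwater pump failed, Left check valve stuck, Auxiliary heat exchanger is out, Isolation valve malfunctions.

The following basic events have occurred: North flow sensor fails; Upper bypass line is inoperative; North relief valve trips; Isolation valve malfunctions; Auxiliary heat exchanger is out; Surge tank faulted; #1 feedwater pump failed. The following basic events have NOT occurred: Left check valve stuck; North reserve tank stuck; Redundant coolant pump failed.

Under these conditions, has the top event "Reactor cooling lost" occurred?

Yes

Makeup line down [OR]: Upper bypass line is inoperative=occurs, North relief valve trips=occurs, Redundant coolant pump failed=not, North reserve tank stuck=not → at least one input occurs → occurs.
Recirculation branch inoperative [OR]: #1 feedwater pump failed=occurs, Left check valve stuck=not → at least one input occurs → occurs.
Emergency loop fails [AND]: Surge tank faulted=occurs, North flow sensor fails=occurs, Recirculation branch inoperative=occurs → all inputs occur → occurs.
Primary loop unavailable [OR]: Auxiliary heat exchanger is out=occurs, Isolation valve malfunctions=occurs → at least one input occurs → occurs.
Reactor cooling lost [AND]: Makeup line down=occurs, Emergency loop fails=occurs, Primary loop unavailable=occurs → all inputs occur → occurs.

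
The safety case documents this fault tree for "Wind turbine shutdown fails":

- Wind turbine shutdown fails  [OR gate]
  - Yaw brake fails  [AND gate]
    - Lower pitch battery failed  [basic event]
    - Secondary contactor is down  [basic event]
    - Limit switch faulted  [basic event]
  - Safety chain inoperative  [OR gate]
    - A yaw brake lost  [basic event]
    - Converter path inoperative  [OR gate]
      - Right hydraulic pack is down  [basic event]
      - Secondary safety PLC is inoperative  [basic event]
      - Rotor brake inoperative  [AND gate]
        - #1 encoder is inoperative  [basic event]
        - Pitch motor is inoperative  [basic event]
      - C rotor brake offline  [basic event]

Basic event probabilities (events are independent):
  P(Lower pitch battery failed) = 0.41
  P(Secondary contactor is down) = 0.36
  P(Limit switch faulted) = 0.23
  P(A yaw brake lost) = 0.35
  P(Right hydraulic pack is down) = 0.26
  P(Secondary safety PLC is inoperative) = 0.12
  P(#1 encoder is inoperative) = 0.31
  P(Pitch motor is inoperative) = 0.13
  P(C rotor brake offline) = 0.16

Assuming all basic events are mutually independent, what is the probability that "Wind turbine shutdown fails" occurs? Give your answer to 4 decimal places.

0.6704

P(Yaw brake fails) [AND] = 0.41 × 0.36 × 0.23 = 0.033948
P(Rotor brake inoperative) [AND] = 0.31 × 0.13 = 0.040300
P(Converter path inoperative) [OR] = 1 − (1−0.26) × (1−0.12) × (1−0.040300) × (1−0.16) = 0.475036
P(Safety chain inoperative) [OR] = 1 − (1−0.35) × (1−0.475036) = 0.658773
P(Wind turbine shutdown fails) [OR] = 1 − (1−0.033948) × (1−0.658773) = 0.670357
Rounded to 4 decimal places: P(Wind turbine shutdown fails) ≈ 0.6704.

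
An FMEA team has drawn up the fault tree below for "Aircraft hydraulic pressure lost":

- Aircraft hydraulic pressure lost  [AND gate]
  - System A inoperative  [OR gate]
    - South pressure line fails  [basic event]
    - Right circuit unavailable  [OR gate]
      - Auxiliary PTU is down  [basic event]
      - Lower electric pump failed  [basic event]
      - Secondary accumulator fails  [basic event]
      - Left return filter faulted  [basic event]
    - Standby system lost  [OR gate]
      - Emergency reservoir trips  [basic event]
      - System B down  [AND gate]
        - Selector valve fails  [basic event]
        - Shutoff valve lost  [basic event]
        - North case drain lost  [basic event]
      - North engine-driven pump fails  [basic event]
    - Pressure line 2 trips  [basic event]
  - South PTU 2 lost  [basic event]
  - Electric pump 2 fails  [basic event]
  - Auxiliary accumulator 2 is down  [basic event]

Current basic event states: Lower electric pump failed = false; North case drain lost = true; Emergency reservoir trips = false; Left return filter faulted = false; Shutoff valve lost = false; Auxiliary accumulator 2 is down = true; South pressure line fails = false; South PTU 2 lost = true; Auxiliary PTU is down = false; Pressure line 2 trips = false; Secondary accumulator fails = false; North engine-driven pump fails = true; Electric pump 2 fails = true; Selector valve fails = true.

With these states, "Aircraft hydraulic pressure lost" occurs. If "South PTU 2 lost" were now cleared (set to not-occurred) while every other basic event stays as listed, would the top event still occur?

No

Counterfactual: set "South PTU 2 lost" to not occurred.
Right circuit unavailable [OR]: Auxiliary PTU is down=not, Lower electric pump failed=not, Secondary accumulator fails=not, Left return filter faulted=not → no input occurs → does not occur.
System B down [AND]: Selector valve fails=occurs, Shutoff valve lost=not, North case drain lost=occurs → not all inputs occur → does not occur.
Standby system lost [OR]: Emergency reservoir trips=not, System B down=not, North engine-driven pump fails=occurs → at least one input occurs → occurs.
System A inoperative [OR]: South pressure line fails=not, Right circuit unavailable=not, Standby system lost=occurs, Pressure line 2 trips=not → at least one input occurs → occurs.
Aircraft hydraulic pressure lost [AND]: System A inoperative=occurs, South PTU 2 lost=not, Electric pump 2 fails=occurs, Auxiliary accumulator 2 is down=occurs → not all inputs occur → does not occur.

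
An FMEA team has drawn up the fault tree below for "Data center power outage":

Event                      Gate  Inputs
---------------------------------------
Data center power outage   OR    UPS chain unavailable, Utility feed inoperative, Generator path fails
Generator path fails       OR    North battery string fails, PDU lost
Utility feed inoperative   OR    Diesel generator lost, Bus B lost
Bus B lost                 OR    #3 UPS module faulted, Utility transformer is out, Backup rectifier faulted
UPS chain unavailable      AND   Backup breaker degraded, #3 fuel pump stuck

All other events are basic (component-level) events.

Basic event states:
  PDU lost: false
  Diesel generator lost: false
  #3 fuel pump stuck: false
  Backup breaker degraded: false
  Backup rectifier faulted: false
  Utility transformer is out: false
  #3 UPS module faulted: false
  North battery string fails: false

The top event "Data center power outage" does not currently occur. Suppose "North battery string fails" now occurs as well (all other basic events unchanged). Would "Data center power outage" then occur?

Counterfactual: set "North battery string fails" to occurred.
UPS chain unavailable [AND]: Backup breaker degraded=not, #3 fuel pump stuck=not → not all inputs occur → does not occur.
Bus B lost [OR]: #3 UPS module faulted=not, Utility transformer is out=not, Backup rectifier faulted=not → no input occurs → does not occur.
Utility feed inoperative [OR]: Diesel generator lost=not, Bus B lost=not → no input occurs → does not occur.
Generator path fails [OR]: North battery string fails=occurs, PDU lost=not → at least one input occurs → occurs.
Data center power outage [OR]: UPS chain unavailable=not, Utility feed inoperative=not, Generator path fails=occurs → at least one input occurs → occurs.

Yes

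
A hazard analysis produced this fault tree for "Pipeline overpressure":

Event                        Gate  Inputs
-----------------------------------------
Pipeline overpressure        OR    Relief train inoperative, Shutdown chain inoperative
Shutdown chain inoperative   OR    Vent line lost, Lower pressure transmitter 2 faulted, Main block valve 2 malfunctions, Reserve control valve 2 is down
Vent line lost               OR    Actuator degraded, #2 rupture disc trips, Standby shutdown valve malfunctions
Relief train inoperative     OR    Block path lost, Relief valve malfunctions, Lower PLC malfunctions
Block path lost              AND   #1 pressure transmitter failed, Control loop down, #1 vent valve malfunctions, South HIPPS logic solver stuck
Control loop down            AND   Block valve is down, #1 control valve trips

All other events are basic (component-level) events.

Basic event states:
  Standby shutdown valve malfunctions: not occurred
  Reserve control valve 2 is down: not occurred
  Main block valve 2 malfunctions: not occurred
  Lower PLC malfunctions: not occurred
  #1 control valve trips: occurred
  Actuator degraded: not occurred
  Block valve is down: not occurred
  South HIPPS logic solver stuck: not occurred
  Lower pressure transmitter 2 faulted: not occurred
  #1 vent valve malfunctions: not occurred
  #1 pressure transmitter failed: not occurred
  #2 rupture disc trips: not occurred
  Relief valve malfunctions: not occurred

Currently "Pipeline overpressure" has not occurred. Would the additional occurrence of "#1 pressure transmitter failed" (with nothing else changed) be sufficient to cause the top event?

Counterfactual: set "#1 pressure transmitter failed" to occurred.
Control loop down [AND]: Block valve is down=not, #1 control valve trips=occurs → not all inputs occur → does not occur.
Block path lost [AND]: #1 pressure transmitter failed=occurs, Control loop down=not, #1 vent valve malfunctions=not, South HIPPS logic solver stuck=not → not all inputs occur → does not occur.
Relief train inoperative [OR]: Block path lost=not, Relief valve malfunctions=not, Lower PLC malfunctions=not → no input occurs → does not occur.
Vent line lost [OR]: Actuator degraded=not, #2 rupture disc trips=not, Standby shutdown valve malfunctions=not → no input occurs → does not occur.
Shutdown chain inoperative [OR]: Vent line lost=not, Lower pressure transmitter 2 faulted=not, Main block valve 2 malfunctions=not, Reserve control valve 2 is down=not → no input occurs → does not occur.
Pipeline overpressure [OR]: Relief train inoperative=not, Shutdown chain inoperative=not → no input occurs → does not occur.

No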